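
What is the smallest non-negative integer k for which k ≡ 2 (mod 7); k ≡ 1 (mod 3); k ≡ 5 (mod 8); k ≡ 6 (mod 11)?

From k ≡ 2 (mod 7) write k = 2 + 7t. Substituting into k ≡ 1 (mod 3) gives 7t ≡ 2 (mod 3), and since 1⁻¹ ≡ 1 (mod 3), t ≡ 2. Hence k ≡ 2 + 7·2 = 16 (mod 21).
From k ≡ 16 (mod 21) write k = 16 + 21t. Substituting into k ≡ 5 (mod 8) gives 21t ≡ 5 (mod 8), and since 5⁻¹ ≡ 5 (mod 8), t ≡ 1. Hence k ≡ 16 + 21·1 = 37 (mod 168).
From k ≡ 37 (mod 168) write k = 37 + 168t. Substituting into k ≡ 6 (mod 11) gives 168t ≡ 2 (mod 11), and since 3⁻¹ ≡ 4 (mod 11), t ≡ 8. Hence k ≡ 37 + 168·8 = 1381 (mod 1848).

1381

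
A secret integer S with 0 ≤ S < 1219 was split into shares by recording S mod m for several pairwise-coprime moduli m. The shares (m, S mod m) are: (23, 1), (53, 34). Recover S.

829

Combine the congruences pairwise.
From S ≡ 1 (mod 23) write S = 1 + 23t. Substituting into S ≡ 34 (mod 53) gives 23t ≡ 33 (mod 53), and since 23⁻¹ ≡ 30 (mod 53), t ≡ 36. Hence S ≡ 1 + 23·36 = 829 (mod 1219).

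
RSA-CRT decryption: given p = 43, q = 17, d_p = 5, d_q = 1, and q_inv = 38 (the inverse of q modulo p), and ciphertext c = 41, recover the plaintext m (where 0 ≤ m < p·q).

m₁ = c^(d_p) mod p: c ≡ 41 (mod 43), and 41^5 mod 43 = 11.
m₂ = c^(d_q) mod q: c ≡ 7 (mod 17), and 7^1 mod 17 = 7.
h = q_inv·(m₁ − m₂) mod p = 38·(11 − 7) mod 43 = 23.
m = m₂ + h·q = 7 + 23·17 = 398.

398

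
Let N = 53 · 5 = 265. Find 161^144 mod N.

46

Mod 53: 161 ≡ 2; by Fermat, exponent reduces to 144 mod 52 = 40; 2^40 ≡ 46 (mod 53).
Mod 5: 161 ≡ 1; since 4 | 144, by Fermat 1^144 ≡ 1 (mod 5).
Combine by CRT: x ≡ 46 (mod 53), x ≡ 1 (mod 5) ⇒ x ≡ 46 (mod 265).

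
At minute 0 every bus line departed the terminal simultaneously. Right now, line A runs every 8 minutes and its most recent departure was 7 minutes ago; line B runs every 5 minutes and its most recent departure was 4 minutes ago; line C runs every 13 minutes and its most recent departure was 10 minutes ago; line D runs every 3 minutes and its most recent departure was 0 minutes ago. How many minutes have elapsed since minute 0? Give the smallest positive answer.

1479

From t ≡ 7 (mod 8) write t = 7 + 8s. Substituting into t ≡ 4 (mod 5) gives 8s ≡ 2 (mod 5), and since 3⁻¹ ≡ 2 (mod 5), s ≡ 4. Hence t ≡ 7 + 8·4 = 39 (mod 40).
From t ≡ 39 (mod 40) write t = 39 + 40s. Substituting into t ≡ 10 (mod 13) gives 40s ≡ 10 (mod 13), and since 1⁻¹ ≡ 1 (mod 13), s ≡ 10. Hence t ≡ 39 + 40·10 = 439 (mod 520).
From t ≡ 439 (mod 520) write t = 439 + 520s. Substituting into t ≡ 0 (mod 3) gives 520s ≡ 2 (mod 3), and since 1⁻¹ ≡ 1 (mod 3), s ≡ 2. Hence t ≡ 439 + 520·2 = 1479 (mod 1560).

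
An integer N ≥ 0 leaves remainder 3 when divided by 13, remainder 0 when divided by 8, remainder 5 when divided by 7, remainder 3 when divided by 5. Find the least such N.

1888

From N ≡ 3 (mod 13) write N = 3 + 13t. Substituting into N ≡ 0 (mod 8) gives 13t ≡ 5 (mod 8), and since 5⁻¹ ≡ 5 (mod 8), t ≡ 1. Hence N ≡ 3 + 13·1 = 16 (mod 104).
From N ≡ 16 (mod 104) write N = 16 + 104t. Substituting into N ≡ 5 (mod 7) gives 104t ≡ 3 (mod 7), and since 6⁻¹ ≡ 6 (mod 7), t ≡ 4. Hence N ≡ 16 + 104·4 = 432 (mod 728).
From N ≡ 432 (mod 728) write N = 432 + 728t. Substituting into N ≡ 3 (mod 5) gives 728t ≡ 1 (mod 5), and since 3⁻¹ ≡ 2 (mod 5), t ≡ 2. Hence N ≡ 432 + 728·2 = 1888 (mod 3640).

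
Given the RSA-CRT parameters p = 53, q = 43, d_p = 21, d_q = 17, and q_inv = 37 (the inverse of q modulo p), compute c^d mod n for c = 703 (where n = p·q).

1545

m₁ = c^(d_p) mod p: c ≡ 14 (mod 53), and 14^21 mod 53 = 8.
m₂ = c^(d_q) mod q: c ≡ 15 (mod 43), and 15^17 mod 43 = 40.
h = q_inv·(m₁ − m₂) mod p = 37·(8 − 40) mod 53 = 35.
m = m₂ + h·q = 40 + 35·43 = 1545.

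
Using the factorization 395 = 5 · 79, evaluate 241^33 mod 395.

46

Mod 5: 241 ≡ 1; by Fermat, exponent reduces to 33 mod 4 = 1; 1^1 ≡ 1 (mod 5).
Mod 79: 241 ≡ 4; 4^33 ≡ 46 (mod 79).
Combine by CRT: x ≡ 1 (mod 5), x ≡ 46 (mod 79) ⇒ x ≡ 46 (mod 395).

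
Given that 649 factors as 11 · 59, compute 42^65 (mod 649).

Mod 11: 42 ≡ 9; by Fermat, exponent reduces to 65 mod 10 = 5; 9^5 ≡ 1 (mod 11).
Mod 59: 42 ≡ 42; by Fermat, exponent reduces to 65 mod 58 = 7; 42^7 ≡ 14 (mod 59).
Combine by CRT: x ≡ 1 (mod 11), x ≡ 14 (mod 59) ⇒ x ≡ 309 (mod 649).

309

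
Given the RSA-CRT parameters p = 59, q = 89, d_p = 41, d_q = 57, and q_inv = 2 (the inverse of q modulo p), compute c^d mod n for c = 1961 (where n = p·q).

3138

m₁ = c^(d_p) mod p: c ≡ 14 (mod 59), and 14^41 mod 59 = 11.
m₂ = c^(d_q) mod q: c ≡ 3 (mod 89), and 3^57 mod 89 = 23.
h = q_inv·(m₁ − m₂) mod p = 2·(11 − 23) mod 59 = 35.
m = m₂ + h·q = 23 + 35·89 = 3138.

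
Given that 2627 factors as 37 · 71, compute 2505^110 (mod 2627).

1379

Mod 37: 2505 ≡ 26; by Fermat, exponent reduces to 110 mod 36 = 2; 26^2 ≡ 10 (mod 37).
Mod 71: 2505 ≡ 20; by Fermat, exponent reduces to 110 mod 70 = 40; 20^40 ≡ 30 (mod 71).
Combine by CRT: x ≡ 10 (mod 37), x ≡ 30 (mod 71) ⇒ x ≡ 1379 (mod 2627).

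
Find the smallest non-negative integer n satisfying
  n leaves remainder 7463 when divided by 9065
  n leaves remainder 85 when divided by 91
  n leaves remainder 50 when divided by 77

gcd(9065, 91) = 7 and 7 | (85 − 7463), so the pair is consistent; merging gives n ≡ 79983 (mod 117845), where 117845 = lcm(9065, 91).
gcd(117845, 77) = 7 and 7 | (50 − 79983), so the pair is consistent; merging gives n ≡ 315673 (mod 1296295), where 1296295 = lcm(117845, 77).
The solution is unique modulo lcm(9065, 91, 77) = 1296295.

315673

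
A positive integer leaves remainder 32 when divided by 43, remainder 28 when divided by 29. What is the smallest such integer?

From x ≡ 32 (mod 43) write x = 32 + 43t. Substituting into x ≡ 28 (mod 29) gives 43t ≡ 25 (mod 29), and since 14⁻¹ ≡ 27 (mod 29), t ≡ 8. Hence x ≡ 32 + 43·8 = 376 (mod 1247).

376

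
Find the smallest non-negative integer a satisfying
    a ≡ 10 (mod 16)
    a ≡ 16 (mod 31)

202

From a ≡ 10 (mod 16) write a = 10 + 16t. Substituting into a ≡ 16 (mod 31) gives 16t ≡ 6 (mod 31), and since 16⁻¹ ≡ 2 (mod 31), t ≡ 12. Hence a ≡ 10 + 16·12 = 202 (mod 496).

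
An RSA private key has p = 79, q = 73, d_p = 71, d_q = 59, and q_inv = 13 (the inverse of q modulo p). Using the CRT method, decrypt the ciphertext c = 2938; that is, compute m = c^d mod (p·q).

m₁ = c^(d_p) mod p: c ≡ 15 (mod 79), and 15^71 mod 79 = 69.
m₂ = c^(d_q) mod q: c ≡ 18 (mod 73), and 18^59 mod 73 = 36.
h = q_inv·(m₁ − m₂) mod p = 13·(69 − 36) mod 79 = 34.
m = m₂ + h·q = 36 + 34·73 = 2518.

2518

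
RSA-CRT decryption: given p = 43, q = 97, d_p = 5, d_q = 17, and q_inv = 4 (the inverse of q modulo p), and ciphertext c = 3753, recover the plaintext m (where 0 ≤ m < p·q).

1582

m₁ = c^(d_p) mod p: c ≡ 12 (mod 43), and 12^5 mod 43 = 34.
m₂ = c^(d_q) mod q: c ≡ 67 (mod 97), and 67^17 mod 97 = 30.
h = q_inv·(m₁ − m₂) mod p = 4·(34 − 30) mod 43 = 16.
m = m₂ + h·q = 30 + 16·97 = 1582.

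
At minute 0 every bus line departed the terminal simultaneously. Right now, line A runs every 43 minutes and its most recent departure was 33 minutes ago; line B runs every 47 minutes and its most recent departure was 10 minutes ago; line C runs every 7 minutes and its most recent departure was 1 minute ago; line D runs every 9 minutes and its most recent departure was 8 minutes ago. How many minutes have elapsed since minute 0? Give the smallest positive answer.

The moduli are pairwise coprime; N = 43·47·7·9 = 127323.
N/43 = 2961; 2961 ≡ 37 (mod 43); 37·7 ≡ 1, so inverse 7.
N/47 = 2709; 2709 ≡ 30 (mod 47); 30·11 ≡ 1, so inverse 11.
N/7 = 18189; 18189 ≡ 3 (mod 7); 3·5 ≡ 1, so inverse 5.
N/9 = 14147; 14147 ≡ 8 (mod 9); 8·8 ≡ 1, so inverse 8.
t ≡ 33·2961·7 + 10·2709·11 + 1·18189·5 + 8·14147·8 = 1978334.
1978334 mod 127323 = 68489.

68489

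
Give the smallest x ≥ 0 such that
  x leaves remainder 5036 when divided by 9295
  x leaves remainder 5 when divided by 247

Combine the congruences pairwise.
gcd(9295, 247) = 13 and 13 | (5 − 5036), so the pair is consistent; merging gives x ≡ 14331 (mod 176605), where 176605 = lcm(9295, 247).
The solution is unique modulo lcm(9295, 247) = 176605.

14331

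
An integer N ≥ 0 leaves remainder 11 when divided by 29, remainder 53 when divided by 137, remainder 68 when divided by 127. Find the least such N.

The moduli are pairwise coprime; M = 29·137·127 = 504571.
M/29 = 17399; 17399 ≡ 28 (mod 29); 28·28 ≡ 1, so inverse 28.
M/137 = 3683; 3683 ≡ 121 (mod 137); 121·77 ≡ 1, so inverse 77.
M/127 = 3973; 3973 ≡ 36 (mod 127); 36·60 ≡ 1, so inverse 60.
N ≡ 11·17399·28 + 53·3683·77 + 68·3973·60 = 36599055.
36599055 mod 504571 = 269943.

269943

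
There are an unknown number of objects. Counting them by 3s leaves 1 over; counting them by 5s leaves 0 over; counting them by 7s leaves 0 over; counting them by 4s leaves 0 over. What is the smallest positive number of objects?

From N ≡ 1 (mod 3) write N = 1 + 3t. Substituting into N ≡ 0 (mod 5) gives 3t ≡ 4 (mod 5), and since 3⁻¹ ≡ 2 (mod 5), t ≡ 3. Hence N ≡ 1 + 3·3 = 10 (mod 15).
From N ≡ 10 (mod 15) write N = 10 + 15t. Substituting into N ≡ 0 (mod 7) gives 15t ≡ 4 (mod 7), and since 1⁻¹ ≡ 1 (mod 7), t ≡ 4. Hence N ≡ 10 + 15·4 = 70 (mod 105).
From N ≡ 70 (mod 105) write N = 70 + 105t. Substituting into N ≡ 0 (mod 4) gives 105t ≡ 2 (mod 4), and since 1⁻¹ ≡ 1 (mod 4), t ≡ 2. Hence N ≡ 70 + 105·2 = 280 (mod 420).

280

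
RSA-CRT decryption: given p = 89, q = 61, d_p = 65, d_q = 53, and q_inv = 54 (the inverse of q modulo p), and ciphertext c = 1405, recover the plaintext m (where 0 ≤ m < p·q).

m₁ = c^(d_p) mod p: c ≡ 70 (mod 89), and 70^65 mod 89 = 31.
m₂ = c^(d_q) mod q: c ≡ 2 (mod 61), and 2^53 mod 61 = 51.
h = q_inv·(m₁ − m₂) mod p = 54·(31 − 51) mod 89 = 77.
m = m₂ + h·q = 51 + 77·61 = 4748.

4748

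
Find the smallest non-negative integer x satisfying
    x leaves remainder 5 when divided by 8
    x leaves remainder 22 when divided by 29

From x ≡ 5 (mod 8) write x = 5 + 8t. Substituting into x ≡ 22 (mod 29) gives 8t ≡ 17 (mod 29), and since 8⁻¹ ≡ 11 (mod 29), t ≡ 13. Hence x ≡ 5 + 8·13 = 109 (mod 232).

109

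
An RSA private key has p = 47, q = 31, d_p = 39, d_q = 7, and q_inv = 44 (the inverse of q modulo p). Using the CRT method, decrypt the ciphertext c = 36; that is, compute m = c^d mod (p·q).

m₁ = c^(d_p) mod p: c ≡ 36 (mod 47), and 36^39 mod 47 = 3.
m₂ = c^(d_q) mod q: c ≡ 5 (mod 31), and 5^7 mod 31 = 5.
h = q_inv·(m₁ − m₂) mod p = 44·(3 − 5) mod 47 = 6.
m = m₂ + h·q = 5 + 6·31 = 191.

191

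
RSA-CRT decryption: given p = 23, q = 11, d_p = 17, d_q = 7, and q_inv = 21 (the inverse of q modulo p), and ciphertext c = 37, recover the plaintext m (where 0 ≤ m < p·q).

m₁ = c^(d_p) mod p: c ≡ 14 (mod 23), and 14^17 mod 23 = 20.
m₂ = c^(d_q) mod q: c ≡ 4 (mod 11), and 4^7 mod 11 = 5.
h = q_inv·(m₁ − m₂) mod p = 21·(20 − 5) mod 23 = 16.
m = m₂ + h·q = 5 + 16·11 = 181.

181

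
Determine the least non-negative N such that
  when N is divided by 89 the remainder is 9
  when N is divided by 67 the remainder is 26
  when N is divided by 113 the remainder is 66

The moduli are pairwise coprime; M = 89·67·113 = 673819.
M/89 = 7571; 7571 ≡ 6 (mod 89); 6·15 ≡ 1, so inverse 15.
M/67 = 10057; 10057 ≡ 7 (mod 67); 7·48 ≡ 1, so inverse 48.
M/113 = 5963; 5963 ≡ 87 (mod 113); 87·13 ≡ 1, so inverse 13.
N ≡ 9·7571·15 + 26·10057·48 + 66·5963·13 = 18689475.
18689475 mod 673819 = 496362.

496362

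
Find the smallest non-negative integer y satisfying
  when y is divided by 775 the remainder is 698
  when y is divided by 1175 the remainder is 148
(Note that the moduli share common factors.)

gcd(775, 1175) = 25 and 25 | (148 − 698), so the pair is consistent; merging gives y ≡ 15423 (mod 36425), where 36425 = lcm(775, 1175).
The solution is unique modulo lcm(775, 1175) = 36425.

15423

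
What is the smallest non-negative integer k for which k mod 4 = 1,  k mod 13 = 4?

17

Combine the congruences pairwise.
From k ≡ 1 (mod 4) write k = 1 + 4t. Substituting into k ≡ 4 (mod 13) gives 4t ≡ 3 (mod 13), and since 4⁻¹ ≡ 10 (mod 13), t ≡ 4. Hence k ≡ 1 + 4·4 = 17 (mod 52).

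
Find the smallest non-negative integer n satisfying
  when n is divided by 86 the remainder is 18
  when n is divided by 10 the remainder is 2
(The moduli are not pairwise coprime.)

gcd(86, 10) = 2 and 2 | (2 − 18), so the pair is consistent; merging gives n ≡ 362 (mod 430), where 430 = lcm(86, 10).
The solution is unique modulo lcm(86, 10) = 430.

362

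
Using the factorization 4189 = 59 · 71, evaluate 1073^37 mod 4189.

Mod 59: 1073 ≡ 11; 11^37 ≡ 37 (mod 59).
Mod 71: 1073 ≡ 8; 8^37 ≡ 64 (mod 71).
Combine by CRT: x ≡ 37 (mod 59), x ≡ 64 (mod 71) ⇒ x ≡ 3046 (mod 4189).

3046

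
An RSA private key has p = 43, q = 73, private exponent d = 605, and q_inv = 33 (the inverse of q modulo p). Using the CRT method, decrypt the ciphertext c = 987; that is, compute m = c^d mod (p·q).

809

d_p = d mod (p−1) = 605 mod 42 = 17; d_q = d mod (q−1) = 29.
m₁ = c^(d_p) mod p: c ≡ 41 (mod 43), and 41^17 mod 43 = 35.
m₂ = c^(d_q) mod q: c ≡ 38 (mod 73), and 38^29 mod 73 = 6.
h = q_inv·(m₁ − m₂) mod p = 33·(35 − 6) mod 43 = 11.
m = m₂ + h·q = 6 + 11·73 = 809.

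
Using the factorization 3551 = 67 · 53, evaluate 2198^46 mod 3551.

Mod 67: 2198 ≡ 54; 54^46 ≡ 10 (mod 67).
Mod 53: 2198 ≡ 25; 25^46 ≡ 44 (mod 53).
Combine by CRT: x ≡ 10 (mod 67), x ≡ 44 (mod 53) ⇒ x ≡ 680 (mod 3551).

680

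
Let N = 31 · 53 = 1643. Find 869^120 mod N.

1427

Mod 31: 869 ≡ 1; since 30 | 120, by Fermat 1^120 ≡ 1 (mod 31).
Mod 53: 869 ≡ 21; by Fermat, exponent reduces to 120 mod 52 = 16; 21^16 ≡ 49 (mod 53).
Combine by CRT: x ≡ 1 (mod 31), x ≡ 49 (mod 53) ⇒ x ≡ 1427 (mod 1643).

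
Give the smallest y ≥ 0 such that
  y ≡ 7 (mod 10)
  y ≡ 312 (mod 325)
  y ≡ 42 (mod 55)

gcd(10, 325) = 5 and 5 | (312 − 7), so the pair is consistent; merging gives y ≡ 637 (mod 650), where 650 = lcm(10, 325).
gcd(650, 55) = 5 and 5 | (42 − 637), so the pair is consistent; merging gives y ≡ 7137 (mod 7150), where 7150 = lcm(650, 55).
The solution is unique modulo lcm(10, 325, 55) = 7150.

7137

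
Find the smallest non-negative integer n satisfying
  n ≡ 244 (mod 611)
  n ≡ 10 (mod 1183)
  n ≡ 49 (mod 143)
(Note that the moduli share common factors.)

326518

gcd(611, 1183) = 13 and 13 | (10 − 244), so the pair is consistent; merging gives n ≡ 48513 (mod 55601), where 55601 = lcm(611, 1183).
gcd(55601, 143) = 13 and 13 | (49 − 48513), so the pair is consistent; merging gives n ≡ 326518 (mod 611611), where 611611 = lcm(55601, 143).
The solution is unique modulo lcm(611, 1183, 143) = 611611.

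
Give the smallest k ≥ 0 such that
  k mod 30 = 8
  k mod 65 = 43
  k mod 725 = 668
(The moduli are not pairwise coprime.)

35468

gcd(30, 65) = 5 and 5 | (43 − 8), so the pair is consistent; merging gives k ≡ 368 (mod 390), where 390 = lcm(30, 65).
gcd(390, 725) = 5 and 5 | (668 − 368), so the pair is consistent; merging gives k ≡ 35468 (mod 56550), where 56550 = lcm(390, 725).
The solution is unique modulo lcm(30, 65, 725) = 56550.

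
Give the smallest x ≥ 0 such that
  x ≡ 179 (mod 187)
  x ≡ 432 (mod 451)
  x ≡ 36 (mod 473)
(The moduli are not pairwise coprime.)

124908

gcd(187, 451) = 11 and 11 | (432 − 179), so the pair is consistent; merging gives x ≡ 2236 (mod 7667), where 7667 = lcm(187, 451).
gcd(7667, 473) = 11 and 11 | (36 − 2236), so the pair is consistent; merging gives x ≡ 124908 (mod 329681), where 329681 = lcm(7667, 473).
The solution is unique modulo lcm(187, 451, 473) = 329681.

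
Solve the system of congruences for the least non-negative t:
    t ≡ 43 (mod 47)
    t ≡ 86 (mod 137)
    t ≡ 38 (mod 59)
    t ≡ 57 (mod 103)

The moduli are pairwise coprime; N = 47·137·59·103 = 39129803.
N/47 = 832549; 832549 ≡ 38 (mod 47); 38·26 ≡ 1, so inverse 26.
N/137 = 285619; 285619 ≡ 111 (mod 137); 111·79 ≡ 1, so inverse 79.
N/59 = 663217; 663217 ≡ 57 (mod 59); 57·29 ≡ 1, so inverse 29.
N/103 = 379901; 379901 ≡ 37 (mod 103); 37·39 ≡ 1, so inverse 39.
t ≡ 43·832549·26 + 86·285619·79 + 38·663217·29 + 57·379901·39 = 4446670325.
4446670325 mod 39129803 = 25002586.

25002586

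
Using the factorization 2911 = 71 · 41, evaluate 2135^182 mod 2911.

Mod 71: 2135 ≡ 5; by Fermat, exponent reduces to 182 mod 70 = 42; 5^42 ≡ 25 (mod 71).
Mod 41: 2135 ≡ 3; by Fermat, exponent reduces to 182 mod 40 = 22; 3^22 ≡ 32 (mod 41).
Combine by CRT: x ≡ 25 (mod 71), x ≡ 32 (mod 41) ⇒ x ≡ 1303 (mod 2911).

1303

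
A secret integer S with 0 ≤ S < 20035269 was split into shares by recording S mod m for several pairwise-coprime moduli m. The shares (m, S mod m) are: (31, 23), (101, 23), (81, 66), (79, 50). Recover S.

From S ≡ 23 (mod 31) write S = 23 + 31t. Substituting into S ≡ 23 (mod 101) gives 31t ≡ 0 (mod 101), and since 31⁻¹ ≡ 88 (mod 101), t ≡ 0. Hence S ≡ 23 + 31·0 = 23 (mod 3131).
From S ≡ 23 (mod 3131) write S = 23 + 3131t. Substituting into S ≡ 66 (mod 81) gives 3131t ≡ 43 (mod 81), and since 53⁻¹ ≡ 26 (mod 81), t ≡ 65. Hence S ≡ 23 + 3131·65 = 203538 (mod 253611).
From S ≡ 203538 (mod 253611) write S = 203538 + 253611t. Substituting into S ≡ 50 (mod 79) gives 253611t ≡ 16 (mod 79), and since 21⁻¹ ≡ 64 (mod 79), t ≡ 76. Hence S ≡ 203538 + 253611·76 = 19477974 (mod 20035269).

19477974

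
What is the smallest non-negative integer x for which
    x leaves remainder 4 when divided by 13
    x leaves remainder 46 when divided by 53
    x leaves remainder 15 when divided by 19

12289

Combine the congruences pairwise.
From x ≡ 4 (mod 13) write x = 4 + 13t. Substituting into x ≡ 46 (mod 53) gives 13t ≡ 42 (mod 53), and since 13⁻¹ ≡ 49 (mod 53), t ≡ 44. Hence x ≡ 4 + 13·44 = 576 (mod 689).
From x ≡ 576 (mod 689) write x = 576 + 689t. Substituting into x ≡ 15 (mod 19) gives 689t ≡ 9 (mod 19), and since 5⁻¹ ≡ 4 (mod 19), t ≡ 17. Hence x ≡ 576 + 689·17 = 12289 (mod 13091).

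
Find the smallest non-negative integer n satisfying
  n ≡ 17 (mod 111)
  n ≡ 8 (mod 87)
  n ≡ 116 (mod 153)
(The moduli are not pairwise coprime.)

44639

gcd(111, 87) = 3 and 3 | (8 − 17), so the pair is consistent; merging gives n ≡ 2792 (mod 3219), where 3219 = lcm(111, 87).
gcd(3219, 153) = 3 and 3 | (116 − 2792), so the pair is consistent; merging gives n ≡ 44639 (mod 164169), where 164169 = lcm(3219, 153).
The solution is unique modulo lcm(111, 87, 153) = 164169.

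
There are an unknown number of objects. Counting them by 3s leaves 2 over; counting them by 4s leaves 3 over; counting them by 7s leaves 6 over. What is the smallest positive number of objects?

From N ≡ 2 (mod 3) write N = 2 + 3t. Substituting into N ≡ 3 (mod 4) gives 3t ≡ 1 (mod 4), and since 3⁻¹ ≡ 3 (mod 4), t ≡ 3. Hence N ≡ 2 + 3·3 = 11 (mod 12).
From N ≡ 11 (mod 12) write N = 11 + 12t. Substituting into N ≡ 6 (mod 7) gives 12t ≡ 2 (mod 7), and since 5⁻¹ ≡ 3 (mod 7), t ≡ 6. Hence N ≡ 11 + 12·6 = 83 (mod 84).

83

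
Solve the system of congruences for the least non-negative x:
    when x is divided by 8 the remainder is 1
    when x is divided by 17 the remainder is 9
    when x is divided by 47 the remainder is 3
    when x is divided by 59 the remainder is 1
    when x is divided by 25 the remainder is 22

The moduli are pairwise coprime; N = 8·17·47·59·25 = 9428200.
N/8 = 1178525; 1178525 ≡ 5 (mod 8); 5·5 ≡ 1, so inverse 5.
N/17 = 554600; 554600 ≡ 9 (mod 17); 9·2 ≡ 1, so inverse 2.
N/47 = 200600; 200600 ≡ 4 (mod 47); 4·12 ≡ 1, so inverse 12.
N/59 = 159800; 159800 ≡ 28 (mod 59); 28·19 ≡ 1, so inverse 19.
N/25 = 377128; 377128 ≡ 3 (mod 25); 3·17 ≡ 1, so inverse 17.
x ≡ 1·1178525·5 + 9·554600·2 + 3·200600·12 + 1·159800·19 + 22·377128·17 = 167179097.
167179097 mod 9428200 = 6899697.

6899697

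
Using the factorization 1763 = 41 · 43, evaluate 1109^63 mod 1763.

Mod 41: 1109 ≡ 2; by Fermat, exponent reduces to 63 mod 40 = 23; 2^23 ≡ 8 (mod 41).
Mod 43: 1109 ≡ 34; by Fermat, exponent reduces to 63 mod 42 = 21; 34^21 ≡ 42 (mod 43).
Combine by CRT: x ≡ 8 (mod 41), x ≡ 42 (mod 43) ⇒ x ≡ 1074 (mod 1763).

1074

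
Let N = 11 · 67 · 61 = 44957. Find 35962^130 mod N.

Mod 11: 35962 ≡ 3; since 10 | 130, by Fermat 3^130 ≡ 1 (mod 11).
Mod 67: 35962 ≡ 50; by Fermat, exponent reduces to 130 mod 66 = 64; 50^64 ≡ 16 (mod 67).
Mod 61: 35962 ≡ 33; by Fermat, exponent reduces to 130 mod 60 = 10; 33^10 ≡ 60 (mod 61).
Combine by CRT: x ≡ 1 (mod 11), x ≡ 16 (mod 67), x ≡ 60 (mod 61) ⇒ x ≡ 27754 (mod 44957).

27754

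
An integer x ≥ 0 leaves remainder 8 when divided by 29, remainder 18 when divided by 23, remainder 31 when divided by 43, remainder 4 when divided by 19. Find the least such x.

233951

Combine the congruences pairwise.
From x ≡ 8 (mod 29) write x = 8 + 29t. Substituting into x ≡ 18 (mod 23) gives 29t ≡ 10 (mod 23), and since 6⁻¹ ≡ 4 (mod 23), t ≡ 17. Hence x ≡ 8 + 29·17 = 501 (mod 667).
From x ≡ 501 (mod 667) write x = 501 + 667t. Substituting into x ≡ 31 (mod 43) gives 667t ≡ 3 (mod 43), and since 22⁻¹ ≡ 2 (mod 43), t ≡ 6. Hence x ≡ 501 + 667·6 = 4503 (mod 28681).
From x ≡ 4503 (mod 28681) write x = 4503 + 28681t. Substituting into x ≡ 4 (mod 19) gives 28681t ≡ 4 (mod 19), and since 10⁻¹ ≡ 2 (mod 19), t ≡ 8. Hence x ≡ 4503 + 28681·8 = 233951 (mod 544939).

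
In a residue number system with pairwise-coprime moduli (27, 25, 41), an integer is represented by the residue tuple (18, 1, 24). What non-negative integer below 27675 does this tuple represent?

From x ≡ 18 (mod 27) write x = 18 + 27t. Substituting into x ≡ 1 (mod 25) gives 27t ≡ 8 (mod 25), and since 2⁻¹ ≡ 13 (mod 25), t ≡ 4. Hence x ≡ 18 + 27·4 = 126 (mod 675).
From x ≡ 126 (mod 675) write x = 126 + 675t. Substituting into x ≡ 24 (mod 41) gives 675t ≡ 21 (mod 41), and since 19⁻¹ ≡ 13 (mod 41), t ≡ 27. Hence x ≡ 126 + 675·27 = 18351 (mod 27675).

18351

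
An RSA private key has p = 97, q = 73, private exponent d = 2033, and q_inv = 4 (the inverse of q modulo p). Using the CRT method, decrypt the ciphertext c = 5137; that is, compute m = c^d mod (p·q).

d_p = d mod (p−1) = 2033 mod 96 = 17; d_q = d mod (q−1) = 17.
m₁ = c^(d_p) mod p: c ≡ 93 (mod 97), and 93^17 mod 97 = 54.
m₂ = c^(d_q) mod q: c ≡ 27 (mod 73), and 27^17 mod 73 = 27.
h = q_inv·(m₁ − m₂) mod p = 4·(54 − 27) mod 97 = 11.
m = m₂ + h·q = 27 + 11·73 = 830.

830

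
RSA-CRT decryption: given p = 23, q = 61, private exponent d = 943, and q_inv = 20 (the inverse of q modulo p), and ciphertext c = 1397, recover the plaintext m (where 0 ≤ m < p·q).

120

d_p = d mod (p−1) = 943 mod 22 = 19; d_q = d mod (q−1) = 43.
m₁ = c^(d_p) mod p: c ≡ 17 (mod 23), and 17^19 mod 23 = 5.
m₂ = c^(d_q) mod q: c ≡ 55 (mod 61), and 55^43 mod 61 = 59.
h = q_inv·(m₁ − m₂) mod p = 20·(5 − 59) mod 23 = 1.
m = m₂ + h·q = 59 + 1·61 = 120.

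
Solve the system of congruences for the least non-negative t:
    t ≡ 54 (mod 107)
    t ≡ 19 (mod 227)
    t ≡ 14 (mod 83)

189337

The moduli are pairwise coprime; N = 107·227·83 = 2015987.
N/107 = 18841; 18841 ≡ 9 (mod 107); 9·12 ≡ 1, so inverse 12.
N/227 = 8881; 8881 ≡ 28 (mod 227); 28·73 ≡ 1, so inverse 73.
N/83 = 24289; 24289 ≡ 53 (mod 83); 53·47 ≡ 1, so inverse 47.
t ≡ 54·18841·12 + 19·8881·73 + 14·24289·47 = 40509077.
40509077 mod 2015987 = 189337.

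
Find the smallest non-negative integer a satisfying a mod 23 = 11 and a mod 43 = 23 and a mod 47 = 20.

Combine the congruences pairwise.
From a ≡ 11 (mod 23) write a = 11 + 23t. Substituting into a ≡ 23 (mod 43) gives 23t ≡ 12 (mod 43), and since 23⁻¹ ≡ 15 (mod 43), t ≡ 8. Hence a ≡ 11 + 23·8 = 195 (mod 989).
From a ≡ 195 (mod 989) write a = 195 + 989t. Substituting into a ≡ 20 (mod 47) gives 989t ≡ 13 (mod 47), and since 2⁻¹ ≡ 24 (mod 47), t ≡ 30. Hence a ≡ 195 + 989·30 = 29865 (mod 46483).

29865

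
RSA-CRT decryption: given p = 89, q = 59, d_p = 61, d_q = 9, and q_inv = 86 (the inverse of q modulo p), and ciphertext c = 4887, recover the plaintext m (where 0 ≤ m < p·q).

1207

m₁ = c^(d_p) mod p: c ≡ 81 (mod 89), and 81^61 mod 89 = 50.
m₂ = c^(d_q) mod q: c ≡ 49 (mod 59), and 49^9 mod 59 = 27.
h = q_inv·(m₁ − m₂) mod p = 86·(50 − 27) mod 89 = 20.
m = m₂ + h·q = 27 + 20·59 = 1207.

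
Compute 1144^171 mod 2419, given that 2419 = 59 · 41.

Mod 59: 1144 ≡ 23; by Fermat, exponent reduces to 171 mod 58 = 55; 23^55 ≡ 50 (mod 59).
Mod 41: 1144 ≡ 37; by Fermat, exponent reduces to 171 mod 40 = 11; 37^11 ≡ 37 (mod 41).
Combine by CRT: x ≡ 50 (mod 59), x ≡ 37 (mod 41) ⇒ x ≡ 2292 (mod 2419).

2292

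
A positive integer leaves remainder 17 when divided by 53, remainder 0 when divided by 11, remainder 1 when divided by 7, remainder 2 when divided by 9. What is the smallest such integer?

24662

From k ≡ 17 (mod 53) write k = 17 + 53t. Substituting into k ≡ 0 (mod 11) gives 53t ≡ 5 (mod 11), and since 9⁻¹ ≡ 5 (mod 11), t ≡ 3. Hence k ≡ 17 + 53·3 = 176 (mod 583).
From k ≡ 176 (mod 583) write k = 176 + 583t. Substituting into k ≡ 1 (mod 7) gives 583t ≡ 0 (mod 7), and since 2⁻¹ ≡ 4 (mod 7), t ≡ 0. Hence k ≡ 176 + 583·0 = 176 (mod 4081).
From k ≡ 176 (mod 4081) write k = 176 + 4081t. Substituting into k ≡ 2 (mod 9) gives 4081t ≡ 6 (mod 9), and since 4⁻¹ ≡ 7 (mod 9), t ≡ 6. Hence k ≡ 176 + 4081·6 = 24662 (mod 36729).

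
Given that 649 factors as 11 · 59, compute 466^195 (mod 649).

133

Mod 11: 466 ≡ 4; by Fermat, exponent reduces to 195 mod 10 = 5; 4^5 ≡ 1 (mod 11).
Mod 59: 466 ≡ 53; by Fermat, exponent reduces to 195 mod 58 = 21; 53^21 ≡ 15 (mod 59).
Combine by CRT: x ≡ 1 (mod 11), x ≡ 15 (mod 59) ⇒ x ≡ 133 (mod 649).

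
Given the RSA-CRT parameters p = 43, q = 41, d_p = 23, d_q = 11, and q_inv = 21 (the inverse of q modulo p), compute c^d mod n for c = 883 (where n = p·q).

m₁ = c^(d_p) mod p: c ≡ 23 (mod 43), and 23^23 mod 43 = 13.
m₂ = c^(d_q) mod q: c ≡ 22 (mod 41), and 22^11 mod 41 = 7.
h = q_inv·(m₁ − m₂) mod p = 21·(13 − 7) mod 43 = 40.
m = m₂ + h·q = 7 + 40·41 = 1647.

1647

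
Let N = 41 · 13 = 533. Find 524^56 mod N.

Mod 41: 524 ≡ 32; by Fermat, exponent reduces to 56 mod 40 = 16; 32^16 ≡ 1 (mod 41).
Mod 13: 524 ≡ 4; by Fermat, exponent reduces to 56 mod 12 = 8; 4^8 ≡ 3 (mod 13).
Combine by CRT: x ≡ 1 (mod 41), x ≡ 3 (mod 13) ⇒ x ≡ 42 (mod 533).

42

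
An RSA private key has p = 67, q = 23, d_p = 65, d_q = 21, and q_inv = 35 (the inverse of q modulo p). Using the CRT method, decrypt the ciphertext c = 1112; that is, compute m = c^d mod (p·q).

m₁ = c^(d_p) mod p: c ≡ 40 (mod 67), and 40^65 mod 67 = 62.
m₂ = c^(d_q) mod q: c ≡ 8 (mod 23), and 8^21 mod 23 = 3.
h = q_inv·(m₁ − m₂) mod p = 35·(62 − 3) mod 67 = 55.
m = m₂ + h·q = 3 + 55·23 = 1268.

1268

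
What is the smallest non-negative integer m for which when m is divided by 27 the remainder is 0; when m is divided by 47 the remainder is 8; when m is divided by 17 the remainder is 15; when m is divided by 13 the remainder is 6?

113184

The moduli are pairwise coprime; N = 27·47·17·13 = 280449.
N/27 = 10387; 10387 ≡ 19 (mod 27); 19·10 ≡ 1, so inverse 10.
N/47 = 5967; 5967 ≡ 45 (mod 47); 45·23 ≡ 1, so inverse 23.
N/17 = 16497; 16497 ≡ 7 (mod 17); 7·5 ≡ 1, so inverse 5.
N/13 = 21573; 21573 ≡ 6 (mod 13); 6·11 ≡ 1, so inverse 11.
m ≡ 0·10387·10 + 8·5967·23 + 15·16497·5 + 6·21573·11 = 3759021.
3759021 mod 280449 = 113184.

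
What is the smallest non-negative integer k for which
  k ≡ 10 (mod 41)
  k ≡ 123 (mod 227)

7841

From k ≡ 10 (mod 41) write k = 10 + 41t. Substituting into k ≡ 123 (mod 227) gives 41t ≡ 113 (mod 227), and since 41⁻¹ ≡ 72 (mod 227), t ≡ 191. Hence k ≡ 10 + 41·191 = 7841 (mod 9307).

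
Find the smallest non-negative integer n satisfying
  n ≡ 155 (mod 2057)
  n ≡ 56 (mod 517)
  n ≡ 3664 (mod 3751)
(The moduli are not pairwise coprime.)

18668

gcd(2057, 517) = 11 and 11 | (56 − 155), so the pair is consistent; merging gives n ≡ 18668 (mod 96679), where 96679 = lcm(2057, 517).
gcd(96679, 3751) = 121 and 121 | (3664 − 18668), so the pair is consistent; merging gives n ≡ 18668 (mod 2997049), where 2997049 = lcm(96679, 3751).
The solution is unique modulo lcm(2057, 517, 3751) = 2997049.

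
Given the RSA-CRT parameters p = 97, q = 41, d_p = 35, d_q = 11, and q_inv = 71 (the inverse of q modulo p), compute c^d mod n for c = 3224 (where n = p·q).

1980

m₁ = c^(d_p) mod p: c ≡ 23 (mod 97), and 23^35 mod 97 = 40.
m₂ = c^(d_q) mod q: c ≡ 26 (mod 41), and 26^11 mod 41 = 12.
h = q_inv·(m₁ − m₂) mod p = 71·(40 − 12) mod 97 = 48.
m = m₂ + h·q = 12 + 48·41 = 1980.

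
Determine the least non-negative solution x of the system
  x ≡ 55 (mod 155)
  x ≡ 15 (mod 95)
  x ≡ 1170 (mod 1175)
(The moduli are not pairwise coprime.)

gcd(155, 95) = 5 and 5 | (15 − 55), so the pair is consistent; merging gives x ≡ 1915 (mod 2945), where 2945 = lcm(155, 95).
gcd(2945, 1175) = 5 and 5 | (1170 − 1915), so the pair is consistent; merging gives x ≡ 632145 (mod 692075), where 692075 = lcm(2945, 1175).
The solution is unique modulo lcm(155, 95, 1175) = 692075.

632145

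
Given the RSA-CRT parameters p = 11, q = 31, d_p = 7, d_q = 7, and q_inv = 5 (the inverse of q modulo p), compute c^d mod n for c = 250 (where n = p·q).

m₁ = c^(d_p) mod p: c ≡ 8 (mod 11), and 8^7 mod 11 = 2.
m₂ = c^(d_q) mod q: c ≡ 2 (mod 31), and 2^7 mod 31 = 4.
h = q_inv·(m₁ − m₂) mod p = 5·(2 − 4) mod 11 = 1.
m = m₂ + h·q = 4 + 1·31 = 35.

35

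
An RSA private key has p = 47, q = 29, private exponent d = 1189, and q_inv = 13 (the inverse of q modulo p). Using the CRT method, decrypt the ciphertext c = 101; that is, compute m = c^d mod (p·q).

d_p = d mod (p−1) = 1189 mod 46 = 39; d_q = d mod (q−1) = 13.
m₁ = c^(d_p) mod p: c ≡ 7 (mod 47), and 7^39 mod 47 = 21.
m₂ = c^(d_q) mod q: c ≡ 14 (mod 29), and 14^13 mod 29 = 2.
h = q_inv·(m₁ − m₂) mod p = 13·(21 − 2) mod 47 = 12.
m = m₂ + h·q = 2 + 12·29 = 350.

350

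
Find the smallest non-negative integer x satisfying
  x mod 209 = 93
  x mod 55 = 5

gcd(209, 55) = 11 and 11 | (5 − 93), so the pair is consistent; merging gives x ≡ 720 (mod 1045), where 1045 = lcm(209, 55).
The solution is unique modulo lcm(209, 55) = 1045.

720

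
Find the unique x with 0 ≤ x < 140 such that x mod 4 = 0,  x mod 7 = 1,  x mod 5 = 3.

8

From x ≡ 0 (mod 4) write x = 0 + 4t. Substituting into x ≡ 1 (mod 7) gives 4t ≡ 1 (mod 7), and since 4⁻¹ ≡ 2 (mod 7), t ≡ 2. Hence x ≡ 0 + 4·2 = 8 (mod 28).
From x ≡ 8 (mod 28) write x = 8 + 28t. Substituting into x ≡ 3 (mod 5) gives 28t ≡ 0 (mod 5), and since 3⁻¹ ≡ 2 (mod 5), t ≡ 0. Hence x ≡ 8 + 28·0 = 8 (mod 140).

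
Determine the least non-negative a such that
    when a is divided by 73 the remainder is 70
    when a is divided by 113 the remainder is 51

From a ≡ 70 (mod 73) write a = 70 + 73t. Substituting into a ≡ 51 (mod 113) gives 73t ≡ 94 (mod 113), and since 73⁻¹ ≡ 48 (mod 113), t ≡ 105. Hence a ≡ 70 + 73·105 = 7735 (mod 8249).

7735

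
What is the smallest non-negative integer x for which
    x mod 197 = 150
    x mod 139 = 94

4681

From x ≡ 150 (mod 197) write x = 150 + 197t. Substituting into x ≡ 94 (mod 139) gives 197t ≡ 83 (mod 139), and since 58⁻¹ ≡ 12 (mod 139), t ≡ 23. Hence x ≡ 150 + 197·23 = 4681 (mod 27383).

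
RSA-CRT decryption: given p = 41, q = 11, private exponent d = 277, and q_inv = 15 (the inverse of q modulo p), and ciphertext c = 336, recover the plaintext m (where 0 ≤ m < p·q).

162

d_p = d mod (p−1) = 277 mod 40 = 37; d_q = d mod (q−1) = 7.
m₁ = c^(d_p) mod p: c ≡ 8 (mod 41), and 8^37 mod 41 = 39.
m₂ = c^(d_q) mod q: c ≡ 6 (mod 11), and 6^7 mod 11 = 8.
h = q_inv·(m₁ − m₂) mod p = 15·(39 − 8) mod 41 = 14.
m = m₂ + h·q = 8 + 14·11 = 162.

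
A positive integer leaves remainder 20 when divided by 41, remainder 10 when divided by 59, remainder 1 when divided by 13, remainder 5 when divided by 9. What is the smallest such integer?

14288

From t ≡ 20 (mod 41) write t = 20 + 41s. Substituting into t ≡ 10 (mod 59) gives 41s ≡ 49 (mod 59), and since 41⁻¹ ≡ 36 (mod 59), s ≡ 53. Hence t ≡ 20 + 41·53 = 2193 (mod 2419).
From t ≡ 2193 (mod 2419) write t = 2193 + 2419s. Substituting into t ≡ 1 (mod 13) gives 2419s ≡ 5 (mod 13), and since 1⁻¹ ≡ 1 (mod 13), s ≡ 5. Hence t ≡ 2193 + 2419·5 = 14288 (mod 31447).
From t ≡ 14288 (mod 31447) write t = 14288 + 31447s. Substituting into t ≡ 5 (mod 9) gives 31447s ≡ 0 (mod 9), and since 1⁻¹ ≡ 1 (mod 9), s ≡ 0. Hence t ≡ 14288 + 31447·0 = 14288 (mod 283023).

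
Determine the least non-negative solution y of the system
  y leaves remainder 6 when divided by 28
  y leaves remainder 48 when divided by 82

gcd(28, 82) = 2 and 2 | (48 − 6), so the pair is consistent; merging gives y ≡ 622 (mod 1148), where 1148 = lcm(28, 82).
The solution is unique modulo lcm(28, 82) = 1148.

622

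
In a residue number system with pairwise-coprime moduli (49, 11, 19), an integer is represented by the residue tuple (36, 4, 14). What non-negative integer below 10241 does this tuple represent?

10179

The moduli are pairwise coprime; N = 49·11·19 = 10241.
N/49 = 209; 209 ≡ 13 (mod 49); 13·34 ≡ 1, so inverse 34.
N/11 = 931; 931 ≡ 7 (mod 11); 7·8 ≡ 1, so inverse 8.
N/19 = 539; 539 ≡ 7 (mod 19); 7·11 ≡ 1, so inverse 11.
x ≡ 36·209·34 + 4·931·8 + 14·539·11 = 368614.
368614 mod 10241 = 10179.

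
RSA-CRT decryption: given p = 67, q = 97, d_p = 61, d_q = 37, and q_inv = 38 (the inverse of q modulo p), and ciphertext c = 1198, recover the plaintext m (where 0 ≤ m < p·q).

m₁ = c^(d_p) mod p: c ≡ 59 (mod 67), and 59^61 mod 67 = 40.
m₂ = c^(d_q) mod q: c ≡ 34 (mod 97), and 34^37 mod 97 = 42.
h = q_inv·(m₁ − m₂) mod p = 38·(40 − 42) mod 67 = 58.
m = m₂ + h·q = 42 + 58·97 = 5668.

5668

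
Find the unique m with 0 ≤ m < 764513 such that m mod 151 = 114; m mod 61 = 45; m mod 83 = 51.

From m ≡ 114 (mod 151) write m = 114 + 151t. Substituting into m ≡ 45 (mod 61) gives 151t ≡ 53 (mod 61), and since 29⁻¹ ≡ 40 (mod 61), t ≡ 46. Hence m ≡ 114 + 151·46 = 7060 (mod 9211).
From m ≡ 7060 (mod 9211) write m = 7060 + 9211t. Substituting into m ≡ 51 (mod 83) gives 9211t ≡ 46 (mod 83), and since 81⁻¹ ≡ 41 (mod 83), t ≡ 60. Hence m ≡ 7060 + 9211·60 = 559720 (mod 764513).

559720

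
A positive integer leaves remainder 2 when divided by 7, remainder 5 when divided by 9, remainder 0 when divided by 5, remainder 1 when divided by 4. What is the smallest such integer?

The moduli are pairwise coprime; N = 7·9·5·4 = 1260.
N/7 = 180; 180 ≡ 5 (mod 7); 5·3 ≡ 1, so inverse 3.
N/9 = 140; 140 ≡ 5 (mod 9); 5·2 ≡ 1, so inverse 2.
N/5 = 252; 252 ≡ 2 (mod 5); 2·3 ≡ 1, so inverse 3.
N/4 = 315; 315 ≡ 3 (mod 4); 3·3 ≡ 1, so inverse 3.
x ≡ 2·180·3 + 5·140·2 + 0·252·3 + 1·315·3 = 3425.
3425 mod 1260 = 905.

905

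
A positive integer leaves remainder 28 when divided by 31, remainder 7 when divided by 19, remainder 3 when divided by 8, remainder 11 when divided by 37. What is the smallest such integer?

137947

The moduli are pairwise coprime; N = 31·19·8·37 = 174344.
N/31 = 5624; 5624 ≡ 13 (mod 31); 13·12 ≡ 1, so inverse 12.
N/19 = 9176; 9176 ≡ 18 (mod 19); 18·18 ≡ 1, so inverse 18.
N/8 = 21793; 21793 ≡ 1 (mod 8), inverse 1.
N/37 = 4712; 4712 ≡ 13 (mod 37); 13·20 ≡ 1, so inverse 20.
x ≡ 28·5624·12 + 7·9176·18 + 3·21793·1 + 11·4712·20 = 4147859.
4147859 mod 174344 = 137947.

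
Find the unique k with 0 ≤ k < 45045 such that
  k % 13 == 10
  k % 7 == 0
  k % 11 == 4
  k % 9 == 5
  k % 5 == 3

42728

From k ≡ 10 (mod 13) write k = 10 + 13t. Substituting into k ≡ 0 (mod 7) gives 13t ≡ 4 (mod 7), and since 6⁻¹ ≡ 6 (mod 7), t ≡ 3. Hence k ≡ 10 + 13·3 = 49 (mod 91).
From k ≡ 49 (mod 91) write k = 49 + 91t. Substituting into k ≡ 4 (mod 11) gives 91t ≡ 10 (mod 11), and since 3⁻¹ ≡ 4 (mod 11), t ≡ 7. Hence k ≡ 49 + 91·7 = 686 (mod 1001).
From k ≡ 686 (mod 1001) write k = 686 + 1001t. Substituting into k ≡ 5 (mod 9) gives 1001t ≡ 3 (mod 9), and since 2⁻¹ ≡ 5 (mod 9), t ≡ 6. Hence k ≡ 686 + 1001·6 = 6692 (mod 9009).
From k ≡ 6692 (mod 9009) write k = 6692 + 9009t. Substituting into k ≡ 3 (mod 5) gives 9009t ≡ 1 (mod 5), and since 4⁻¹ ≡ 4 (mod 5), t ≡ 4. Hence k ≡ 6692 + 9009·4 = 42728 (mod 45045).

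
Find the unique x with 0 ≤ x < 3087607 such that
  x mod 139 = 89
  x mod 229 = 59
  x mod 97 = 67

The moduli are pairwise coprime; N = 139·229·97 = 3087607.
N/139 = 22213; 22213 ≡ 112 (mod 139); 112·36 ≡ 1, so inverse 36.
N/229 = 13483; 13483 ≡ 201 (mod 229); 201·139 ≡ 1, so inverse 139.
N/97 = 31831; 31831 ≡ 15 (mod 97); 15·13 ≡ 1, so inverse 13.
x ≡ 89·22213·36 + 59·13483·139 + 67·31831·13 = 209469336.
209469336 mod 3087607 = 2599667.

2599667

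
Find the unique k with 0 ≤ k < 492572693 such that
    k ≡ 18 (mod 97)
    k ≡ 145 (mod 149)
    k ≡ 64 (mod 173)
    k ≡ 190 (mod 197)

224908195

From k ≡ 18 (mod 97) write k = 18 + 97t. Substituting into k ≡ 145 (mod 149) gives 97t ≡ 127 (mod 149), and since 97⁻¹ ≡ 106 (mod 149), t ≡ 52. Hence k ≡ 18 + 97·52 = 5062 (mod 14453).
From k ≡ 5062 (mod 14453) write k = 5062 + 14453t. Substituting into k ≡ 64 (mod 173) gives 14453t ≡ 19 (mod 173), and since 94⁻¹ ≡ 127 (mod 173), t ≡ 164. Hence k ≡ 5062 + 14453·164 = 2375354 (mod 2500369).
From k ≡ 2375354 (mod 2500369) write k = 2375354 + 2500369t. Substituting into k ≡ 190 (mod 197) gives 2500369t ≡ 65 (mod 197), and since 45⁻¹ ≡ 162 (mod 197), t ≡ 89. Hence k ≡ 2375354 + 2500369·89 = 224908195 (mod 492572693).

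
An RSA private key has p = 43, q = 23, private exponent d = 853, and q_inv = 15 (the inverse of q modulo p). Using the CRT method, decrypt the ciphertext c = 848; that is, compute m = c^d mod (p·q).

d_p = d mod (p−1) = 853 mod 42 = 13; d_q = d mod (q−1) = 17.
m₁ = c^(d_p) mod p: c ≡ 31 (mod 43), and 31^13 mod 43 = 40.
m₂ = c^(d_q) mod q: c ≡ 20 (mod 23), and 20^17 mod 23 = 7.
h = q_inv·(m₁ − m₂) mod p = 15·(40 − 7) mod 43 = 22.
m = m₂ + h·q = 7 + 22·23 = 513.

513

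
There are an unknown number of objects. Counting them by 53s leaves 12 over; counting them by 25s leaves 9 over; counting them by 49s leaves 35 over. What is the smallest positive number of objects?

The moduli are pairwise coprime; M = 53·25·49 = 64925.
M/53 = 1225; 1225 ≡ 6 (mod 53); 6·9 ≡ 1, so inverse 9.
M/25 = 2597; 2597 ≡ 22 (mod 25); 22·8 ≡ 1, so inverse 8.
M/49 = 1325; 1325 ≡ 2 (mod 49); 2·25 ≡ 1, so inverse 25.
N ≡ 12·1225·9 + 9·2597·8 + 35·1325·25 = 1478659.
1478659 mod 64925 = 50309.

50309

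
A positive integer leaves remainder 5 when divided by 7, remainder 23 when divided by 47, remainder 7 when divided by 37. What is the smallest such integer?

From m ≡ 5 (mod 7) write m = 5 + 7t. Substituting into m ≡ 23 (mod 47) gives 7t ≡ 18 (mod 47), and since 7⁻¹ ≡ 27 (mod 47), t ≡ 16. Hence m ≡ 5 + 7·16 = 117 (mod 329).
From m ≡ 117 (mod 329) write m = 117 + 329t. Substituting into m ≡ 7 (mod 37) gives 329t ≡ 1 (mod 37), and since 33⁻¹ ≡ 9 (mod 37), t ≡ 9. Hence m ≡ 117 + 329·9 = 3078 (mod 12173).

3078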